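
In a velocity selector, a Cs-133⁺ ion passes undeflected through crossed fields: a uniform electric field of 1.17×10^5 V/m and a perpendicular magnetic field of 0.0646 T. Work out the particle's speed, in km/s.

For zero net force, qE = qvB, so v = E/B.
v = (1.17×10^5) / (0.0646) = 1.81×10^6 m/s.

v ≈ 1810 km/s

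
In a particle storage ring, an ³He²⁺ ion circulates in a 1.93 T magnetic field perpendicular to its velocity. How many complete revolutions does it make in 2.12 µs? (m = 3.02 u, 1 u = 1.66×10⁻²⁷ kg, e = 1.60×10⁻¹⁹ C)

T = 2πm/(qB) = 2π(5.0132×10^-27) / [(2×1.60×10^-19)(1.93)] = 5.1002×10^-8 s.
N = t/T = 2.12×10^-6 / 5.1002×10^-8 ≈ 41.57, so 41 complete revolutions.

N = 41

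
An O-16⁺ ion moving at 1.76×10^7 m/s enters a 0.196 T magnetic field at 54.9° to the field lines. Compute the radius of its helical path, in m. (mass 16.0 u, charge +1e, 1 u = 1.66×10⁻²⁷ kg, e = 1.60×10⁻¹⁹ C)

r ≈ 12.2 m

Only the perpendicular component v⊥ = v sin54.9° = 1.44×10^7 m/s is bent by the field.
r = m v⊥ /(qB) = (2.66×10^-26)(1.44×10^7) / [(1×1.60×10^-19)(0.196)] = 12.2 m.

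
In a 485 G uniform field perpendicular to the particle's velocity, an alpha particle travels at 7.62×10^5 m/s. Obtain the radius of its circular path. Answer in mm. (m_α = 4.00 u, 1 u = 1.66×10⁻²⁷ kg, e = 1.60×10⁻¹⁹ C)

r ≈ 326 mm

The magnetic force provides the centripetal force: qvB = mv²/r, so r = mv/(qB).
r = (6.64×10^-27 kg)(7.62×10^5 m/s) / [(2×1.60×10^-19 C)(0.0485 T)] = 0.326 m.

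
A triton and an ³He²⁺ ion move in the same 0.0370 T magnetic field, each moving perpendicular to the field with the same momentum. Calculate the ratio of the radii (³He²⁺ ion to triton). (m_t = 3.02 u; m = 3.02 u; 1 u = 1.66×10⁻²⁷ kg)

r = p/(qB) ⇒ at equal p, r ∝ 1/q.
r_{³He²⁺ ion}/r_{triton} = 0.500.

ratio ≈ 0.500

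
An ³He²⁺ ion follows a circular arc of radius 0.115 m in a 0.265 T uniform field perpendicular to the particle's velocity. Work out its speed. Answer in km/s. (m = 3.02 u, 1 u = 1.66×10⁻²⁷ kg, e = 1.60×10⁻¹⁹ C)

v ≈ 1950 km/s

From qvB = mv²/r, v = qBr/m.
v = (2×1.60×10^-19)(0.265)(0.115) / (5.01×10^-27) = 1.95×10^6 m/s.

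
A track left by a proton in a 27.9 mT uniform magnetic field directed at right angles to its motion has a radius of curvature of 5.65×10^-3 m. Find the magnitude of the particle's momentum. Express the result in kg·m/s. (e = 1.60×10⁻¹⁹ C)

p ≈ 2.52×10^-23 kg·m/s

Since qvB = mv²/r, the momentum p = mv = qBr.
p = (1×1.60×10^-19)(0.0279)(5.65×10^-3) = 2.52×10^-23 kg·m/s.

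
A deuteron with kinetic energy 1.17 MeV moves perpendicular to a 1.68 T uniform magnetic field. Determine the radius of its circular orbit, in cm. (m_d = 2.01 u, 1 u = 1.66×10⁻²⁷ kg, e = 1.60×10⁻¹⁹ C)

r ≈ 13.1 cm

Convert the energy: K = 1.17 MeV = 1.87×10^-13 J.
v = √(2K/m) = √(2·1.87×10^-13/3.34×10^-27) = 1.06×10^7 m/s.
r = mv/(qB) = (3.34×10^-27)(1.06×10^7) / [(1×1.60×10^-19)(1.68)] = 0.131 m.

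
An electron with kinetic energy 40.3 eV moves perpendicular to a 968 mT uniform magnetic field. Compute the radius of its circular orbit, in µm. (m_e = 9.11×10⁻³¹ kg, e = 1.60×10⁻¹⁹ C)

Convert the energy: K = 40.3 eV = 6.45×10^-18 J.
v = √(2K/m) = √(2·6.45×10^-18/9.11×10^-31) = 3.76×10^6 m/s.
r = mv/(qB) = (9.11×10^-31)(3.76×10^6) / [(1×1.60×10^-19)(0.968)] = 2.21×10^-5 m.

r ≈ 22.1 µm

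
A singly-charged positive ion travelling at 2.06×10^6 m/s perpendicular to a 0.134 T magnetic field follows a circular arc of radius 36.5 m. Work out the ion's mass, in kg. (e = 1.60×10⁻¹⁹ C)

m ≈ 3.80×10^-25 kg

qvB = mv²/r ⇒ m = qBr/v.
m = (1×1.60×10^-19)(0.134)(36.5) / (2.06×10^6) = 3.80×10^-25 kg.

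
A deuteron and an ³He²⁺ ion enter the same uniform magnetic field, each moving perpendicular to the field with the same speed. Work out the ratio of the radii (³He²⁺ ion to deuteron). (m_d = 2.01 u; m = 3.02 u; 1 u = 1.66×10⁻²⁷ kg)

ratio ≈ 0.751

r = mv/(qB) ⇒ at equal v, r ∝ m/q.
r_{³He²⁺ ion}/r_{deuteron} = 0.751.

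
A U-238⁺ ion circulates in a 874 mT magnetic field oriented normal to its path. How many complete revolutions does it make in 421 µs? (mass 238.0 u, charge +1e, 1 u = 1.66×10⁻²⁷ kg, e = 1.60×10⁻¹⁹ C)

N = 23

T = 2πm/(qB) = 2π(3.9508×10^-25) / [(1×1.60×10^-19)(0.874)] = 1.7751×10^-5 s.
N = t/T = 4.21×10^-4 / 1.7751×10^-5 ≈ 23.72, so 23 complete revolutions.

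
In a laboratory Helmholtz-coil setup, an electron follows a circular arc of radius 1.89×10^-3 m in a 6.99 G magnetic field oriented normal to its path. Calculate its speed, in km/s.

v ≈ 232 km/s

From qvB = mv²/r, v = qBr/m.
v = (1×1.60×10^-19)(6.99×10^-4)(1.89×10^-3) / (9.11×10^-31) = 2.32×10^5 m/s.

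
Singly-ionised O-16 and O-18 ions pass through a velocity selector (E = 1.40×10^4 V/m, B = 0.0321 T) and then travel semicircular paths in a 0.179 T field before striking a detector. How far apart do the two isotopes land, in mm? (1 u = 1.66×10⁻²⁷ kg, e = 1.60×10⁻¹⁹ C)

Both emerge at v = E/B₁ = 4.36×10^5 m/s.
r = mv/(qB₂), so r₁ = 0.4045 m and r₂ = 0.4550 m, giving Δr = 0.0506 m.
After a semicircle each ion lands a diameter 2r from the entry slit, so the separation is 2Δr = 0.101 m.

Δd ≈ 101 mm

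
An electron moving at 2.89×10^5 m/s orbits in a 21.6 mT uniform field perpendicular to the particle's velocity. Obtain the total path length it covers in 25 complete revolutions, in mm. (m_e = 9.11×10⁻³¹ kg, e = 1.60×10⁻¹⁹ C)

L ≈ 12.0 mm

r = mv/(qB) = 7.62×10^-5 m, so one revolution covers 2πr = 4.79×10^-4 m.
In 25 revolutions: L = 25·2πr = 0.0120 m.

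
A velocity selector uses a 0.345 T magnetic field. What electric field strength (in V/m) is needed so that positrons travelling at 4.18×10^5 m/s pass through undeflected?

qE = qvB ⇒ E = vB = (4.18×10^5)(0.345) = 1.44×10^5 V/m.

E ≈ 1.44×10^5 V/m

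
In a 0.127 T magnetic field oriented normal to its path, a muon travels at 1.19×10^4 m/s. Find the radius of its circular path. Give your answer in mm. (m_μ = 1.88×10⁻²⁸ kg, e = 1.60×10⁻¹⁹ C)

r ≈ 0.110 mm

The magnetic force provides the centripetal force: qvB = mv²/r, so r = mv/(qB).
r = (1.88×10^-28 kg)(1.19×10^4 m/s) / [(1×1.60×10^-19 C)(0.127 T)] = 1.10×10^-4 m.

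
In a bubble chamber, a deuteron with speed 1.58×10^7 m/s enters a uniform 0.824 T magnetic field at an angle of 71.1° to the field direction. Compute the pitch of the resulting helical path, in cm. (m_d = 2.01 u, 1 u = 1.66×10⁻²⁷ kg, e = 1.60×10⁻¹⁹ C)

The velocity component along B is v∥ = v cos71.1° = 5.12×10^6 m/s.
The cyclotron period T = 2πm/(qB) = 1.59×10^-7 s is set by m, q, B alone.
Pitch = v∥·T = (5.12×10^6)(1.59×10^-7) = 0.814 m.

pitch ≈ 81.4 cm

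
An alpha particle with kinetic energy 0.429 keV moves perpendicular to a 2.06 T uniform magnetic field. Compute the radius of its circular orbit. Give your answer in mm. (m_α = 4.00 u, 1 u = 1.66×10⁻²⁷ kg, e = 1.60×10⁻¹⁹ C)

r ≈ 1.45 mm

Convert the energy: K = 0.429 keV = 6.86×10^-17 J.
v = √(2K/m) = √(2·6.86×10^-17/6.64×10^-27) = 1.44×10^5 m/s.
r = mv/(qB) = (6.64×10^-27)(1.44×10^5) / [(2×1.60×10^-19)(2.06)] = 1.45×10^-3 m.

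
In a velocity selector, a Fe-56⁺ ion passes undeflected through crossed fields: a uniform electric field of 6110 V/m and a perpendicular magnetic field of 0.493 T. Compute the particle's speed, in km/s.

For zero net force, qE = qvB, so v = E/B.
v = (6110) / (0.493) = 1.24×10^4 m/s.

v ≈ 12.4 km/s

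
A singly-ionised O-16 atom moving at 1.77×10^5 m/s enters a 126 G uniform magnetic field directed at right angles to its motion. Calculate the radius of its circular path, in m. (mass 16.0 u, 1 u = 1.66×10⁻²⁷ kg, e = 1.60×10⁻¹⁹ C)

r ≈ 2.33 m

The magnetic force provides the centripetal force: qvB = mv²/r, so r = mv/(qB).
r = (2.66×10^-26 kg)(1.77×10^5 m/s) / [(1×1.60×10^-19 C)(0.0126 T)] = 2.33 m.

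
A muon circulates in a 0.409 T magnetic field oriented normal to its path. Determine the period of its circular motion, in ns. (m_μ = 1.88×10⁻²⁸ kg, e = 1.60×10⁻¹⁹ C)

T ≈ 18.1 ns

The cyclotron period is independent of speed: T = 2πm/(qB).
T = 2π(1.88×10^-28) / [(1×1.60×10^-19)(0.409)] = 1.81×10^-8 s.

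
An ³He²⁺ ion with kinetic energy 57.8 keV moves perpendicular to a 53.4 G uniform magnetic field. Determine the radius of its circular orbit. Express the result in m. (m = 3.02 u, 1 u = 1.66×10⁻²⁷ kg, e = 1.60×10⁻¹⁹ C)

r ≈ 5.64 m

Convert the energy: K = 57.8 keV = 9.25×10^-15 J.
v = √(2K/m) = √(2·9.25×10^-15/5.01×10^-27) = 1.92×10^6 m/s.
r = mv/(qB) = (5.01×10^-27)(1.92×10^6) / [(2×1.60×10^-19)(5.34×10^-3)] = 5.64 m.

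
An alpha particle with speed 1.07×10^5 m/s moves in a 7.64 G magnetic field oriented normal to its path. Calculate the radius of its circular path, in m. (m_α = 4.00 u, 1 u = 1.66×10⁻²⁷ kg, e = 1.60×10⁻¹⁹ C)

The magnetic force provides the centripetal force: qvB = mv²/r, so r = mv/(qB).
r = (6.64×10^-27 kg)(1.07×10^5 m/s) / [(2×1.60×10^-19 C)(7.64×10^-4 T)] = 2.91 m.

r ≈ 2.91 m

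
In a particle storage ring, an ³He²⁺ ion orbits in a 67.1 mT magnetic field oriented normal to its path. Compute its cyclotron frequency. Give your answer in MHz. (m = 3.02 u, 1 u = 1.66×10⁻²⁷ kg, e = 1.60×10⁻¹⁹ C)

f ≈ 0.682 MHz

f = qB/(2πm) = (2×1.60×10^-19)(0.0671) / [2π(5.01×10^-27)] = 6.82×10^5 Hz.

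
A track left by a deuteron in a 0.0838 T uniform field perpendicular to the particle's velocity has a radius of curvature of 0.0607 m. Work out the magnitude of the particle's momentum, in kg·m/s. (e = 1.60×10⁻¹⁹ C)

p ≈ 8.14×10^-22 kg·m/s

Since qvB = mv²/r, the momentum p = mv = qBr.
p = (1×1.60×10^-19)(0.0838)(0.0607) = 8.14×10^-22 kg·m/s.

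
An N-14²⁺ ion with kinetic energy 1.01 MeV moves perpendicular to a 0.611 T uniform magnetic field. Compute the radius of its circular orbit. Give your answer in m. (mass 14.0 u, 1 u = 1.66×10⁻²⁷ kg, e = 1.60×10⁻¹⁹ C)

Convert the energy: K = 1.01 MeV = 1.62×10^-13 J.
v = √(2K/m) = √(2·1.62×10^-13/2.32×10^-26) = 3.73×10^6 m/s.
r = mv/(qB) = (2.32×10^-26)(3.73×10^6) / [(2×1.60×10^-19)(0.611)] = 0.443 m.

r ≈ 0.443 m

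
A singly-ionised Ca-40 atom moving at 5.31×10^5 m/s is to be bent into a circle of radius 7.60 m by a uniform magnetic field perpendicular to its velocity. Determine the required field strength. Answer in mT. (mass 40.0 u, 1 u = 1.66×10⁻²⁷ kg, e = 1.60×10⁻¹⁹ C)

qvB = mv²/r gives B = mv/(qr).
B = (6.64×10^-26)(5.31×10^5) / [(1×1.60×10^-19)(7.60)] = 0.0290 T.

B ≈ 29.0 mT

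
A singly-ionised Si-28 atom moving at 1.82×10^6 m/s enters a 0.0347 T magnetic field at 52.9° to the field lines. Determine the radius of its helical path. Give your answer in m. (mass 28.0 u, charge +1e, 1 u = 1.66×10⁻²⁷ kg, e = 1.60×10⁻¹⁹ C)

r ≈ 12.2 m

Only the perpendicular component v⊥ = v sin52.9° = 1.45×10^6 m/s is bent by the field.
r = m v⊥ /(qB) = (4.65×10^-26)(1.45×10^6) / [(1×1.60×10^-19)(0.0347)] = 12.2 m.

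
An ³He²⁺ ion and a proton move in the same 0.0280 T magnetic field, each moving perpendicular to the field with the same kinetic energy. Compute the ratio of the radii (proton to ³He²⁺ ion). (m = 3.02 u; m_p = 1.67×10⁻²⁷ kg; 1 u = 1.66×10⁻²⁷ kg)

ratio ≈ 1.15

r = √(2mK)/(qB) ⇒ at equal K, r ∝ √m/q.
r_{proton}/r_{³He²⁺ ion} = 1.15.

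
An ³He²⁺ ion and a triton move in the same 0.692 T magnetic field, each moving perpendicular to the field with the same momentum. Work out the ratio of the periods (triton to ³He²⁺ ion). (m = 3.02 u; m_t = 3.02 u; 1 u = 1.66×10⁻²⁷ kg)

T = 2πm/(qB) is independent of speed, so T₂/T₁ = (m₂/q₂)/(m₁/q₁).
T_{triton}/T_{³He²⁺ ion} = (5.01×10^-27/1e) / (5.01×10^-27/2e) = 2.00.

ratio ≈ 2.00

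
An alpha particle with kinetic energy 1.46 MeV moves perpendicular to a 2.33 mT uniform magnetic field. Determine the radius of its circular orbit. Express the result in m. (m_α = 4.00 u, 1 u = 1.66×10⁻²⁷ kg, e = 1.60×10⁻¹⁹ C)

r ≈ 74.7 m

Convert the energy: K = 1.46 MeV = 2.34×10^-13 J.
v = √(2K/m) = √(2·2.34×10^-13/6.64×10^-27) = 8.39×10^6 m/s.
r = mv/(qB) = (6.64×10^-27)(8.39×10^6) / [(2×1.60×10^-19)(2.33×10^-3)] = 74.7 m.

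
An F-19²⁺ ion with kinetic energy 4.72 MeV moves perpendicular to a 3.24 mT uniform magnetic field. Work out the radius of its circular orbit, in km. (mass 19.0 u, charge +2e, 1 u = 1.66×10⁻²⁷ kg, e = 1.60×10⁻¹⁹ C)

r ≈ 0.211 km

Convert the energy: K = 4.72 MeV = 7.55×10^-13 J.
v = √(2K/m) = √(2·7.55×10^-13/3.15×10^-26) = 6.92×10^6 m/s.
r = mv/(qB) = (3.15×10^-26)(6.92×10^6) / [(2×1.60×10^-19)(3.24×10^-3)] = 211 m.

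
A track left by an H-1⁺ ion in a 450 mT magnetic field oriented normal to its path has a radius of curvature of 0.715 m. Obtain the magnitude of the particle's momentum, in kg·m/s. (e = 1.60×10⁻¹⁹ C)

p ≈ 5.15×10^-20 kg·m/s

Since qvB = mv²/r, the momentum p = mv = qBr.
p = (1×1.60×10^-19)(0.450)(0.715) = 5.15×10^-20 kg·m/s.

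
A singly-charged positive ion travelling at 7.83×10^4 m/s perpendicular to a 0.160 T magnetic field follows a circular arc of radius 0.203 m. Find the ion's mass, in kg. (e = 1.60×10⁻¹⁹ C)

m ≈ 6.64×10^-26 kg

qvB = mv²/r ⇒ m = qBr/v.
m = (1×1.60×10^-19)(0.160)(0.203) / (7.83×10^4) = 6.64×10^-26 kg.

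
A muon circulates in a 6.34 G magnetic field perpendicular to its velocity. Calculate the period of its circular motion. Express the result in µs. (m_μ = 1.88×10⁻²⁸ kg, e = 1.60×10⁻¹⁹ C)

The cyclotron period is independent of speed: T = 2πm/(qB).
T = 2π(1.88×10^-28) / [(1×1.60×10^-19)(6.34×10^-4)] = 1.16×10^-5 s.

T ≈ 11.6 µs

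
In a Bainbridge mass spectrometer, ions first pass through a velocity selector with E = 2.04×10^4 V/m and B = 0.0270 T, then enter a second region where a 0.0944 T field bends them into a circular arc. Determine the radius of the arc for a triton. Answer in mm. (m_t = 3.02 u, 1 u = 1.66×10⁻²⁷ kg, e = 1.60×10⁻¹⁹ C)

r ≈ 251 mm

The selector passes v = E/B = 2.04×10^4/0.0270 = 7.56×10^5 m/s.
In the deflection region, r = mv/(qB₂) = (5.01×10^-27)(7.56×10^5) / [(1×1.60×10^-19)(0.0944)] = 0.251 m.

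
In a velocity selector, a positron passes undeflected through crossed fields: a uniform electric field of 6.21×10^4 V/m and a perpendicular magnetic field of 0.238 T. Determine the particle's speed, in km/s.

v ≈ 261 km/s

For zero net force, qE = qvB, so v = E/B.
v = (6.21×10^4) / (0.238) = 2.61×10^5 m/s.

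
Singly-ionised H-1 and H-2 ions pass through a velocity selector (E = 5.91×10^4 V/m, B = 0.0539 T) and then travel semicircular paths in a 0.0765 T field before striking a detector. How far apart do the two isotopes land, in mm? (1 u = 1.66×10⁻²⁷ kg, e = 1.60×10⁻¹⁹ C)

Both emerge at v = E/B₁ = 1.10×10^6 m/s.
r = mv/(qB₂), so r₁ = 0.149 m and r₂ = 0.297 m, giving Δr = 0.149 m.
After a semicircle each ion lands a diameter 2r from the entry slit, so the separation is 2Δr = 0.297 m.

Δd ≈ 297 mm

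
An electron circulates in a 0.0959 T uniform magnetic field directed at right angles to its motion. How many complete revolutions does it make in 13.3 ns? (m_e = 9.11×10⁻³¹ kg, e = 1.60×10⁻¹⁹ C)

N = 35

T = 2πm/(qB) = 2π(9.11×10^-31) / [(1×1.60×10^-19)(0.0959)] = 3.7304×10^-10 s.
N = t/T = 1.33×10^-8 / 3.7304×10^-10 ≈ 35.65, so 35 complete revolutions.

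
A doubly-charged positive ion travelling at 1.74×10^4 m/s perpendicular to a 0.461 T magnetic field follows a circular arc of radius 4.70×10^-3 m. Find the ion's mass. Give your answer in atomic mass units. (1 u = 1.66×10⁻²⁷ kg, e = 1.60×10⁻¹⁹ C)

m ≈ 24.0 u

qvB = mv²/r ⇒ m = qBr/v.
m = (2×1.60×10^-19)(0.461)(4.70×10^-3) / (1.74×10^4) = 3.98×10^-26 kg = 24.0 u.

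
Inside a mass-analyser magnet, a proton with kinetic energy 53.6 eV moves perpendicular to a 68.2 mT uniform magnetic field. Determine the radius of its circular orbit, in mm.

r ≈ 15.5 mm

Convert the energy: K = 53.6 eV = 8.58×10^-18 J.
v = √(2K/m) = √(2·8.58×10^-18/1.67×10^-27) = 1.01×10^5 m/s.
r = mv/(qB) = (1.67×10^-27)(1.01×10^5) / [(1×1.60×10^-19)(0.0682)] = 0.0155 m.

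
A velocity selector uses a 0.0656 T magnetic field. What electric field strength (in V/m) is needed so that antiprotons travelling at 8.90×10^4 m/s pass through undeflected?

qE = qvB ⇒ E = vB = (8.90×10^4)(0.0656) = 5840 V/m.

E ≈ 5840 V/m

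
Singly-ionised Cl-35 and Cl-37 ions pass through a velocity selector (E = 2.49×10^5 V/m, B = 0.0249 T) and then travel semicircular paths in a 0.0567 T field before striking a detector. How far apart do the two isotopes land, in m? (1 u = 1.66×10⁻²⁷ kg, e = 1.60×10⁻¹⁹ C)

Both emerge at v = E/B₁ = 1.00×10^7 m/s.
r = mv/(qB₂), so r₁ = 64.04 m and r₂ = 67.70 m, giving Δr = 3.66 m.
After a semicircle each ion lands a diameter 2r from the entry slit, so the separation is 2Δr = 7.32 m.

Δd ≈ 7.32 m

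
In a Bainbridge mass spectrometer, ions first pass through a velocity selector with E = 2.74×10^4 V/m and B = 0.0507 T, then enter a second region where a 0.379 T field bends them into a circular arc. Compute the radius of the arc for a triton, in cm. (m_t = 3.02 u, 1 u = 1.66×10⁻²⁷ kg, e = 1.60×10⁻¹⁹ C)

The selector passes v = E/B = 2.74×10^4/0.0507 = 5.40×10^5 m/s.
In the deflection region, r = mv/(qB₂) = (5.01×10^-27)(5.40×10^5) / [(1×1.60×10^-19)(0.379)] = 0.0447 m.

r ≈ 4.47 cm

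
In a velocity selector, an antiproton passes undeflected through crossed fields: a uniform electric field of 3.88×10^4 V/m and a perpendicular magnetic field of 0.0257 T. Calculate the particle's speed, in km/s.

For zero net force, qE = qvB, so v = E/B.
v = (3.88×10^4) / (0.0257) = 1.51×10^6 m/s.

v ≈ 1510 km/s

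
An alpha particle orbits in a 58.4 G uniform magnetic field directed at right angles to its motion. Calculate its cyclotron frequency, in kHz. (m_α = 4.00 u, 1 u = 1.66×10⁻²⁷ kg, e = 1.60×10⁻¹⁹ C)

f ≈ 44.8 kHz

f = qB/(2πm) = (2×1.60×10^-19)(5.84×10^-3) / [2π(6.64×10^-27)] = 4.48×10^4 Hz.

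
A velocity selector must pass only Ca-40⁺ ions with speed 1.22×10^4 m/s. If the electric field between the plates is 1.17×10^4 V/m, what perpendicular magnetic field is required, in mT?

B ≈ 959 mT

qE = qvB ⇒ B = E/v = (1.17×10^4) / (1.22×10^4) = 0.959 T.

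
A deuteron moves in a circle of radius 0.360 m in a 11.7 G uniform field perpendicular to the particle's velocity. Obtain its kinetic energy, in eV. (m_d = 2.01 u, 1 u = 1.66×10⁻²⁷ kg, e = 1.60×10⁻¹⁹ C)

K ≈ 4.25 eV

v = qBr/m = (1×1.60×10^-19)(1.17×10^-3)(0.360) / (3.34×10^-27) = 2.02×10^4 m/s.
K = ½mv² = 0.5·(3.34×10^-27)·(2.02×10^4)² = 6.81×10^-19 J = 4.25 eV.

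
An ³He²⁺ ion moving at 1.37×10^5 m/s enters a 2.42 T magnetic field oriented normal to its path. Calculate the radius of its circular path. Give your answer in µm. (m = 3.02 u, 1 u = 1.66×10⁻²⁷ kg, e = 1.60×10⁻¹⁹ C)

The magnetic force provides the centripetal force: qvB = mv²/r, so r = mv/(qB).
r = (5.01×10^-27 kg)(1.37×10^5 m/s) / [(2×1.60×10^-19 C)(2.42 T)] = 8.87×10^-4 m.

r ≈ 887 µm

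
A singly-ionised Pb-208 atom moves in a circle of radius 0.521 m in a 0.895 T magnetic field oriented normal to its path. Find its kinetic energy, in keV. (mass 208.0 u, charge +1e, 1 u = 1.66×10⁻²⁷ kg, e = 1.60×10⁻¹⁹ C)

v = qBr/m = (1×1.60×10^-19)(0.895)(0.521) / (3.45×10^-25) = 2.16×10^5 m/s.
K = ½mv² = 0.5·(3.45×10^-25)·(2.16×10^5)² = 8.06×10^-15 J = 50.4 keV.

K ≈ 50.4 keV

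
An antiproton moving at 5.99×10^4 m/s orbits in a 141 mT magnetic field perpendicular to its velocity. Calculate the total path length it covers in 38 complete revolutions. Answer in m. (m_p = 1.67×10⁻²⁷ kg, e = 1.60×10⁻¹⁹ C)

L ≈ 1.06 m

r = mv/(qB) = 4.43×10^-3 m, so one revolution covers 2πr = 0.0279 m.
In 38 revolutions: L = 38·2πr = 1.06 m.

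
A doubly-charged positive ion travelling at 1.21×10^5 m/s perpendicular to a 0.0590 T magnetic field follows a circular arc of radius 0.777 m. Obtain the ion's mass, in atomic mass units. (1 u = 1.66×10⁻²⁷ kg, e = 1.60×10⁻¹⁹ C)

m ≈ 73.0 u

qvB = mv²/r ⇒ m = qBr/v.
m = (2×1.60×10^-19)(0.0590)(0.777) / (1.21×10^5) = 1.21×10^-25 kg = 73.0 u.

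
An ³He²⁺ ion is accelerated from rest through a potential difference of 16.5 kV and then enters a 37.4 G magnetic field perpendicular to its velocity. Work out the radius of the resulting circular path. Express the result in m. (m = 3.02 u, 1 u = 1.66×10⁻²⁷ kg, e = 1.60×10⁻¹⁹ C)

The kinetic energy gained is K = qV = (2×1.60×10^-19)(1.65×10^4) = 5.28×10^-15 J.
v = √(2K/m) = 1.45×10^6 m/s.
r = mv/(qB) = (5.01×10^-27)(1.45×10^6) / [(2×1.60×10^-19)(3.74×10^-3)] = 6.08 m.

r ≈ 6.08 m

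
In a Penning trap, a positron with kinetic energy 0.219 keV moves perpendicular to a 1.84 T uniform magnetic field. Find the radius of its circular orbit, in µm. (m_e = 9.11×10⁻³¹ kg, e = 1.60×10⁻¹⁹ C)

Convert the energy: K = 0.219 keV = 3.50×10^-17 J.
v = √(2K/m) = √(2·3.50×10^-17/9.11×10^-31) = 8.77×10^6 m/s.
r = mv/(qB) = (9.11×10^-31)(8.77×10^6) / [(1×1.60×10^-19)(1.84)] = 2.71×10^-5 m.

r ≈ 27.1 µm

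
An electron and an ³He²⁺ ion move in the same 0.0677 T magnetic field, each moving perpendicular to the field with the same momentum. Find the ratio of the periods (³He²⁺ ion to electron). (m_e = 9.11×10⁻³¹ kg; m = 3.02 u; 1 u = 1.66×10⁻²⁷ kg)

ratio ≈ 2750

T = 2πm/(qB) is independent of speed, so T₂/T₁ = (m₂/q₂)/(m₁/q₁).
T_{³He²⁺ ion}/T_{electron} = (5.01×10^-27/2e) / (9.11×10^-31/1e) = 2750.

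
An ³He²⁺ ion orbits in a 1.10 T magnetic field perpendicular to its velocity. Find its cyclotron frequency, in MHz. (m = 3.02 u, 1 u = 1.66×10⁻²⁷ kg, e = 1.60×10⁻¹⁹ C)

f = qB/(2πm) = (2×1.60×10^-19)(1.10) / [2π(5.01×10^-27)] = 1.12×10^7 Hz.

f ≈ 11.2 MHz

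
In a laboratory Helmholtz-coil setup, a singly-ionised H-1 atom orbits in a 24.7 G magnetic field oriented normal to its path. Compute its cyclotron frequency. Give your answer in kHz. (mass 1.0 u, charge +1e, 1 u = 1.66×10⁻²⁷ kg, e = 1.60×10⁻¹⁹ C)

f ≈ 37.9 kHz

f = qB/(2πm) = (1×1.60×10^-19)(2.47×10^-3) / [2π(1.66×10^-27)] = 3.79×10^4 Hz.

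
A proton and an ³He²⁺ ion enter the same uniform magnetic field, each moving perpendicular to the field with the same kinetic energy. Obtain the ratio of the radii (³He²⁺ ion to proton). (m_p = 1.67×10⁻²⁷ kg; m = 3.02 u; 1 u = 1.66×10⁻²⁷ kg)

ratio ≈ 0.866

r = √(2mK)/(qB) ⇒ at equal K, r ∝ √m/q.
r_{³He²⁺ ion}/r_{proton} = 0.866.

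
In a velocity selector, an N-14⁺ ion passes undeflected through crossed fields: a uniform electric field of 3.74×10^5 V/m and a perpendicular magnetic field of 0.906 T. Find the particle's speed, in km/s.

For zero net force, qE = qvB, so v = E/B.
v = (3.74×10^5) / (0.906) = 4.13×10^5 m/s.

v ≈ 413 km/s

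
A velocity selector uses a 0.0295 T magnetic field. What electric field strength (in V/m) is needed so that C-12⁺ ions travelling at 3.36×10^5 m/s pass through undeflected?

E ≈ 9910 V/m

qE = qvB ⇒ E = vB = (3.36×10^5)(0.0295) = 9910 V/m.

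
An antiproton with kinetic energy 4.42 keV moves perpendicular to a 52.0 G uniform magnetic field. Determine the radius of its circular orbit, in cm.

Convert the energy: K = 4.42 keV = 7.07×10^-16 J.
v = √(2K/m) = √(2·7.07×10^-16/1.67×10^-27) = 9.20×10^5 m/s.
r = mv/(qB) = (1.67×10^-27)(9.20×10^5) / [(1×1.60×10^-19)(5.20×10^-3)] = 1.85 m.

r ≈ 185 cm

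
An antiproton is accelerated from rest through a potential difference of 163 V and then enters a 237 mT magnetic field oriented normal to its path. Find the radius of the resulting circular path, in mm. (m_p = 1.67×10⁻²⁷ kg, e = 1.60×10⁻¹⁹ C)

r ≈ 7.78 mm

The kinetic energy gained is K = qV = (1×1.60×10^-19)(163) = 2.61×10^-17 J.
v = √(2K/m) = 1.77×10^5 m/s.
r = mv/(qB) = (1.67×10^-27)(1.77×10^5) / [(1×1.60×10^-19)(0.237)] = 7.78×10^-3 m.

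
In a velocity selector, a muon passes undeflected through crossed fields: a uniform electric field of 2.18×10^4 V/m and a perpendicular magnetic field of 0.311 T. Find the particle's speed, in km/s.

For zero net force, qE = qvB, so v = E/B.
v = (2.18×10^4) / (0.311) = 7.01×10^4 m/s.

v ≈ 70.1 km/s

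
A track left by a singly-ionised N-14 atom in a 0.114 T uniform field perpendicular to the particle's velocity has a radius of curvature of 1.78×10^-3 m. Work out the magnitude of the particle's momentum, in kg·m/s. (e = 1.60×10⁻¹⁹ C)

Since qvB = mv²/r, the momentum p = mv = qBr.
p = (1×1.60×10^-19)(0.114)(1.78×10^-3) = 3.25×10^-23 kg·m/s.

p ≈ 3.25×10^-23 kg·m/s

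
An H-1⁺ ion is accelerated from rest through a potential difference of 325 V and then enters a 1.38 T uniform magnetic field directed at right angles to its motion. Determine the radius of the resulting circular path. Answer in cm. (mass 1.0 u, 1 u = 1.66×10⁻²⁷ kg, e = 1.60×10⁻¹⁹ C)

The kinetic energy gained is K = qV = (1×1.60×10^-19)(325) = 5.20×10^-17 J.
v = √(2K/m) = 2.50×10^5 m/s.
r = mv/(qB) = (1.66×10^-27)(2.50×10^5) / [(1×1.60×10^-19)(1.38)] = 1.88×10^-3 m.

r ≈ 0.188 cm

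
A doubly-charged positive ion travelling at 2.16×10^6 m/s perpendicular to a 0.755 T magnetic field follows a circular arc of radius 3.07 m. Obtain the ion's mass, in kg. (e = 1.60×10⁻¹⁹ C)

m ≈ 3.43×10^-25 kg

qvB = mv²/r ⇒ m = qBr/v.
m = (2×1.60×10^-19)(0.755)(3.07) / (2.16×10^6) = 3.43×10^-25 kg.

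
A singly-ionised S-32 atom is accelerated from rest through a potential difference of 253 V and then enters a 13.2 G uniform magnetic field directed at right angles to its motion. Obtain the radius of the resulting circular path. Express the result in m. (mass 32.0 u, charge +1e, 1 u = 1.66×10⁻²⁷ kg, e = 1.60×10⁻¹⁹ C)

r ≈ 9.82 m

The kinetic energy gained is K = qV = (1×1.60×10^-19)(253) = 4.05×10^-17 J.
v = √(2K/m) = 3.90×10^4 m/s.
r = mv/(qB) = (5.31×10^-26)(3.90×10^4) / [(1×1.60×10^-19)(1.32×10^-3)] = 9.82 m.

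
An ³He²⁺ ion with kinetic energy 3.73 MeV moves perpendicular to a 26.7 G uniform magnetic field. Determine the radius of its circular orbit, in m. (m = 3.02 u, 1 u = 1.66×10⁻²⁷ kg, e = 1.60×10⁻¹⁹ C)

r ≈ 90.5 m

Convert the energy: K = 3.73 MeV = 5.97×10^-13 J.
v = √(2K/m) = √(2·5.97×10^-13/5.01×10^-27) = 1.54×10^7 m/s.
r = mv/(qB) = (5.01×10^-27)(1.54×10^7) / [(2×1.60×10^-19)(2.67×10^-3)] = 90.5 m.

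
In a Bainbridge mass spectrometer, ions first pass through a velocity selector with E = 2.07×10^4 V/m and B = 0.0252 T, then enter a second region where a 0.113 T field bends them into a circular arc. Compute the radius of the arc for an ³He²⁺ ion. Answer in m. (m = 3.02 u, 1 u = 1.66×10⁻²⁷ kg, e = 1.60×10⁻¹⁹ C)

The selector passes v = E/B = 2.07×10^4/0.0252 = 8.21×10^5 m/s.
In the deflection region, r = mv/(qB₂) = (5.01×10^-27)(8.21×10^5) / [(2×1.60×10^-19)(0.113)] = 0.114 m.

r ≈ 0.114 m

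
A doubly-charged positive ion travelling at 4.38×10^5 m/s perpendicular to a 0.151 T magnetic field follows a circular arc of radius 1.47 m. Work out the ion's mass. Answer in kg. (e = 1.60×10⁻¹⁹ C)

m ≈ 1.62×10^-25 kg

qvB = mv²/r ⇒ m = qBr/v.
m = (2×1.60×10^-19)(0.151)(1.47) / (4.38×10^5) = 1.62×10^-25 kg.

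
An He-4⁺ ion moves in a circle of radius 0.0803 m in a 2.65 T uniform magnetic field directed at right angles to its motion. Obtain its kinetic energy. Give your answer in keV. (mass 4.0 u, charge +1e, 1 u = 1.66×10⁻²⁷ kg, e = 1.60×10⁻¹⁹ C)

K ≈ 546 keV

v = qBr/m = (1×1.60×10^-19)(2.65)(0.0803) / (6.64×10^-27) = 5.13×10^6 m/s.
K = ½mv² = 0.5·(6.64×10^-27)·(5.13×10^6)² = 8.73×10^-14 J = 546 keV.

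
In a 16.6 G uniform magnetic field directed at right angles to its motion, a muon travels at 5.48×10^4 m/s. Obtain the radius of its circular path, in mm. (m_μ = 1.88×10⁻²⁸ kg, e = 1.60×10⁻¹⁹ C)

The magnetic force provides the centripetal force: qvB = mv²/r, so r = mv/(qB).
r = (1.88×10^-28 kg)(5.48×10^4 m/s) / [(1×1.60×10^-19 C)(1.66×10^-3 T)] = 0.0388 m.

r ≈ 38.8 mm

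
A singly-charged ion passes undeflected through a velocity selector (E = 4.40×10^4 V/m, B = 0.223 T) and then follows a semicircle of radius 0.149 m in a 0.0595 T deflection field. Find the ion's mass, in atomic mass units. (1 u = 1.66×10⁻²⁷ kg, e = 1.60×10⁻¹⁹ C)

m ≈ 4.33 u

v = E/B₁ = 1.97×10^5 m/s.
From r = mv/(qB₂), m = qB₂r/v = (1×1.60×10^-19)(0.0595)(0.149) / (1.97×10^5) = 7.19×10^-27 kg.
In atomic mass units: m = 7.19×10^-27 / 1.66×10^-27 = 4.33 u.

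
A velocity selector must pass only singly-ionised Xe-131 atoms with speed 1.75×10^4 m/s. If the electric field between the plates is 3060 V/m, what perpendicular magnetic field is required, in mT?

B ≈ 175 mT

qE = qvB ⇒ B = E/v = (3060) / (1.75×10^4) = 0.175 T.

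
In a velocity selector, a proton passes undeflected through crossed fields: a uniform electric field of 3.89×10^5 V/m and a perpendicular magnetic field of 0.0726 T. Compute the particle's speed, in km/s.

v ≈ 5360 km/s

For zero net force, qE = qvB, so v = E/B.
v = (3.89×10^5) / (0.0726) = 5.36×10^6 m/s.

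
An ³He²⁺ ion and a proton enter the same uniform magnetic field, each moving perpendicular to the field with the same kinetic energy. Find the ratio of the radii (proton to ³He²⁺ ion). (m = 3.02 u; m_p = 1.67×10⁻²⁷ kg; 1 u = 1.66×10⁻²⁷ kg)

r = √(2mK)/(qB) ⇒ at equal K, r ∝ √m/q.
r_{proton}/r_{³He²⁺ ion} = 1.15.

ratio ≈ 1.15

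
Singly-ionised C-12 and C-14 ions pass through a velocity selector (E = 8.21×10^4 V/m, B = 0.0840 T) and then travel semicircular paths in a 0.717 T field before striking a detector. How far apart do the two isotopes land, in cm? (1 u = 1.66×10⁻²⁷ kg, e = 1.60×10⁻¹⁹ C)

Δd ≈ 5.66 cm

Both emerge at v = E/B₁ = 9.77×10^5 m/s.
r = mv/(qB₂), so r₁ = 0.1697 m and r₂ = 0.1980 m, giving Δr = 0.0283 m.
After a semicircle each ion lands a diameter 2r from the entry slit, so the separation is 2Δr = 0.0566 m.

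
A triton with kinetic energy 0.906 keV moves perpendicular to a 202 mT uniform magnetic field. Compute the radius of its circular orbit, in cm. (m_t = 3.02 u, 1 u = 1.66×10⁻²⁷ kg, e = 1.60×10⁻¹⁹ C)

Convert the energy: K = 0.906 keV = 1.45×10^-16 J.
v = √(2K/m) = √(2·1.45×10^-16/5.01×10^-27) = 2.40×10^5 m/s.
r = mv/(qB) = (5.01×10^-27)(2.40×10^5) / [(1×1.60×10^-19)(0.202)] = 0.0373 m.

r ≈ 3.73 cm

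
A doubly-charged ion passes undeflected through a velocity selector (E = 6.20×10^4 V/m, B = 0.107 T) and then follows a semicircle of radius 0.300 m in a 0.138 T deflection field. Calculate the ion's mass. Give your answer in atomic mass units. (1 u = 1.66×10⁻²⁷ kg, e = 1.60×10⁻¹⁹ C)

v = E/B₁ = 5.79×10^5 m/s.
From r = mv/(qB₂), m = qB₂r/v = (2×1.60×10^-19)(0.138)(0.300) / (5.79×10^5) = 2.29×10^-26 kg.
In atomic mass units: m = 2.29×10^-26 / 1.66×10^-27 = 13.8 u.

m ≈ 13.8 u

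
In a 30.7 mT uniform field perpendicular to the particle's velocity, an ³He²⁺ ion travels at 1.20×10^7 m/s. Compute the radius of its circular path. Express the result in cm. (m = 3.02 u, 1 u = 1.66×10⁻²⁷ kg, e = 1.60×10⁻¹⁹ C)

The magnetic force provides the centripetal force: qvB = mv²/r, so r = mv/(qB).
r = (5.01×10^-27 kg)(1.20×10^7 m/s) / [(2×1.60×10^-19 C)(0.0307 T)] = 6.12 m.

r ≈ 612 cm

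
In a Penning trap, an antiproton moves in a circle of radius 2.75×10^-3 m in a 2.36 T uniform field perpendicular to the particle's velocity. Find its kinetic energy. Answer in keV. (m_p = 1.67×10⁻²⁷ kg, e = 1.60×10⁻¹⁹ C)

K ≈ 2.02 keV

v = qBr/m = (1×1.60×10^-19)(2.36)(2.75×10^-3) / (1.67×10^-27) = 6.22×10^5 m/s.
K = ½mv² = 0.5·(1.67×10^-27)·(6.22×10^5)² = 3.23×10^-16 J = 2.02 keV.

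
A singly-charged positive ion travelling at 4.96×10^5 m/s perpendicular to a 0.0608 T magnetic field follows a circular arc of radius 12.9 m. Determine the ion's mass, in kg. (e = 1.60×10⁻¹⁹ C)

m ≈ 2.53×10^-25 kg

qvB = mv²/r ⇒ m = qBr/v.
m = (1×1.60×10^-19)(0.0608)(12.9) / (4.96×10^5) = 2.53×10^-25 kg.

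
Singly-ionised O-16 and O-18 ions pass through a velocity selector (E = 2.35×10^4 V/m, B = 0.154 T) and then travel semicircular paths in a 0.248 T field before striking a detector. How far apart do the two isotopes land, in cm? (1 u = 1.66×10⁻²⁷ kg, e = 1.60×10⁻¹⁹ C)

Both emerge at v = E/B₁ = 1.53×10^5 m/s.
r = mv/(qB₂), so r₁ = 0.1021 m and r₂ = 0.1149 m, giving Δr = 0.0128 m.
After a semicircle each ion lands a diameter 2r from the entry slit, so the separation is 2Δr = 0.0255 m.

Δd ≈ 2.55 cm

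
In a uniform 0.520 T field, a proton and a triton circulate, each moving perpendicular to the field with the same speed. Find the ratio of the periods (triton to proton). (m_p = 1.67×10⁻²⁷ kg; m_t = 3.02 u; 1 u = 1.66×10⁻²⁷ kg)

ratio ≈ 3.00

T = 2πm/(qB) is independent of speed, so T₂/T₁ = (m₂/q₂)/(m₁/q₁).
T_{triton}/T_{proton} = (5.01×10^-27/1e) / (1.67×10^-27/1e) = 3.00.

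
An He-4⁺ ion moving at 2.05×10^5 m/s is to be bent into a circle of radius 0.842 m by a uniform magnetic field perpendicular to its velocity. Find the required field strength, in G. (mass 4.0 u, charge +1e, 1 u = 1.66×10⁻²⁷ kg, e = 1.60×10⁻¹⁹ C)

qvB = mv²/r gives B = mv/(qr).
B = (6.64×10^-27)(2.05×10^5) / [(1×1.60×10^-19)(0.842)] = 0.0101 T.

B ≈ 101 G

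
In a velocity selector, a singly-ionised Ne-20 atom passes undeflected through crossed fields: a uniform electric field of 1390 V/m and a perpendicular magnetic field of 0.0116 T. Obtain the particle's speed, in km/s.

v ≈ 120 km/s

For zero net force, qE = qvB, so v = E/B.
v = (1390) / (0.0116) = 1.20×10^5 m/s.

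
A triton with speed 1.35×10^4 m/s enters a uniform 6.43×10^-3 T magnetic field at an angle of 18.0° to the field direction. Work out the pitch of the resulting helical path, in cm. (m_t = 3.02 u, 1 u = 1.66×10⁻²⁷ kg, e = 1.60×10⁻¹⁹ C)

pitch ≈ 39.3 cm

The velocity component along B is v∥ = v cos18.0° = 1.28×10^4 m/s.
The cyclotron period T = 2πm/(qB) = 3.06×10^-5 s is set by m, q, B alone.
Pitch = v∥·T = (1.28×10^4)(3.06×10^-5) = 0.393 m.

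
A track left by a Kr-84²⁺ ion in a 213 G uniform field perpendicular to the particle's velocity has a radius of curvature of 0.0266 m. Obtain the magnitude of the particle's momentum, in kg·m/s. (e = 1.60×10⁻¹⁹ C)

p ≈ 1.81×10^-22 kg·m/s

Since qvB = mv²/r, the momentum p = mv = qBr.
p = (2×1.60×10^-19)(0.0213)(0.0266) = 1.81×10^-22 kg·m/s.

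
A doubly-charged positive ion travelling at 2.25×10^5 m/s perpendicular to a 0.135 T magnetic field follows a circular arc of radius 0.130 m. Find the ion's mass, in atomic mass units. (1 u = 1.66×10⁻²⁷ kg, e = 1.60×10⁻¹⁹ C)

qvB = mv²/r ⇒ m = qBr/v.
m = (2×1.60×10^-19)(0.135)(0.130) / (2.25×10^5) = 2.50×10^-26 kg = 15.0 u.

m ≈ 15.0 u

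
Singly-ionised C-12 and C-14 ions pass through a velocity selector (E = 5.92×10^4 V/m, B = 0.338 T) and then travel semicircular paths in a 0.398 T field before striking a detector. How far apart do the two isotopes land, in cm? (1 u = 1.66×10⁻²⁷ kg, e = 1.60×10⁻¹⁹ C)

Both emerge at v = E/B₁ = 1.75×10^5 m/s.
r = mv/(qB₂), so r₁ = 0.05479 m and r₂ = 0.06392 m, giving Δr = 9.13×10^-3 m.
After a semicircle each ion lands a diameter 2r from the entry slit, so the separation is 2Δr = 0.0183 m.

Δd ≈ 1.83 cm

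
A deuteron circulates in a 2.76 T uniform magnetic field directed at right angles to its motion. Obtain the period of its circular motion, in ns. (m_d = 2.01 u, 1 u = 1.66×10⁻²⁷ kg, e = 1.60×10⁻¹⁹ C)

T ≈ 47.5 ns

The cyclotron period is independent of speed: T = 2πm/(qB).
T = 2π(3.34×10^-27) / [(1×1.60×10^-19)(2.76)] = 4.75×10^-8 s.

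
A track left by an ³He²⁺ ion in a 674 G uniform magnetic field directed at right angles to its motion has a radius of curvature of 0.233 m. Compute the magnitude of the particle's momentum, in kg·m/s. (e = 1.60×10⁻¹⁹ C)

p ≈ 5.03×10^-21 kg·m/s

Since qvB = mv²/r, the momentum p = mv = qBr.
p = (2×1.60×10^-19)(0.0674)(0.233) = 5.03×10^-21 kg·m/s.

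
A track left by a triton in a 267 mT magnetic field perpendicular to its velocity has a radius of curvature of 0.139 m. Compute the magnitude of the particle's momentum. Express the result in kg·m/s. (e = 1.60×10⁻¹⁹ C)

Since qvB = mv²/r, the momentum p = mv = qBr.
p = (1×1.60×10^-19)(0.267)(0.139) = 5.94×10^-21 kg·m/s.

p ≈ 5.94×10^-21 kg·m/s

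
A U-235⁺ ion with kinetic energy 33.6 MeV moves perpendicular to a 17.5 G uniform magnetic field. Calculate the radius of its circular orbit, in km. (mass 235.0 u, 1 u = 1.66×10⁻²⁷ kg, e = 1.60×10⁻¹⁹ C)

Convert the energy: K = 33.6 MeV = 5.38×10^-12 J.
v = √(2K/m) = √(2·5.38×10^-12/3.90×10^-25) = 5.25×10^6 m/s.
r = mv/(qB) = (3.90×10^-25)(5.25×10^6) / [(1×1.60×10^-19)(1.75×10^-3)] = 7310 m.

r ≈ 7.31 km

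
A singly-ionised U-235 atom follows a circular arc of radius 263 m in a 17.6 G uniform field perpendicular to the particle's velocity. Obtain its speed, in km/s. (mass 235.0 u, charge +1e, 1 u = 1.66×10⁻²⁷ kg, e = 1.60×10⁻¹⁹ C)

v ≈ 190 km/s

From qvB = mv²/r, v = qBr/m.
v = (1×1.60×10^-19)(1.76×10^-3)(263) / (3.90×10^-25) = 1.90×10^5 m/s.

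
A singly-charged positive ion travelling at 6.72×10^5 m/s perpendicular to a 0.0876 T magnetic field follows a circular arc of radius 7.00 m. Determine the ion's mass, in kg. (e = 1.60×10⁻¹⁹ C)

m ≈ 1.46×10^-25 kg

qvB = mv²/r ⇒ m = qBr/v.
m = (1×1.60×10^-19)(0.0876)(7.00) / (6.72×10^5) = 1.46×10^-25 kg.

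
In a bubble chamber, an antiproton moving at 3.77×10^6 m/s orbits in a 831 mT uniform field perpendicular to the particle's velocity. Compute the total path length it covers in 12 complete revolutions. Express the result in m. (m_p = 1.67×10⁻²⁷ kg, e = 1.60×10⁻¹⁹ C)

L ≈ 3.57 m

r = mv/(qB) = 0.0474 m, so one revolution covers 2πr = 0.298 m.
In 12 revolutions: L = 12·2πr = 3.57 m.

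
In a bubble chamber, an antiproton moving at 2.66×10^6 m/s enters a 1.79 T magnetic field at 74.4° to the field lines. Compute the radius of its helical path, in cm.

Only the perpendicular component v⊥ = v sin74.4° = 2.56×10^6 m/s is bent by the field.
r = m v⊥ /(qB) = (1.67×10^-27)(2.56×10^6) / [(1×1.60×10^-19)(1.79)] = 0.0149 m.

r ≈ 1.49 cm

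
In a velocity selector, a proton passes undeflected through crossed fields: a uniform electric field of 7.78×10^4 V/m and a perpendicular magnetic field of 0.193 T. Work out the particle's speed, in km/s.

For zero net force, qE = qvB, so v = E/B.
v = (7.78×10^4) / (0.193) = 4.03×10^5 m/s.

v ≈ 403 km/s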